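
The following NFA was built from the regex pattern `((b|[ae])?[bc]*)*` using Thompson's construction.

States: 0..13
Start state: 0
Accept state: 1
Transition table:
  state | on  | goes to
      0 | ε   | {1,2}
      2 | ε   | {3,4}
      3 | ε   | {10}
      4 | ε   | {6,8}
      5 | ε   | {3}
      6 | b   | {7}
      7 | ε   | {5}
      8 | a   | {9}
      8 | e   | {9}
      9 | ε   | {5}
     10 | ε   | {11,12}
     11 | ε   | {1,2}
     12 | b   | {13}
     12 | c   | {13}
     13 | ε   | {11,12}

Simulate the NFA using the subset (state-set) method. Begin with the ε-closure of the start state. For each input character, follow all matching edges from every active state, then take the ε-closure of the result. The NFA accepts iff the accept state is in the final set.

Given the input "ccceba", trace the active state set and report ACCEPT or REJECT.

initial (ε-close {0}): {0,1,2,3,4,6,8,10,11,12}
'c' @ 1: {1,2,3,4,6,8,10,11,12,13}  ✓accept
'c' @ 2: {1,2,3,4,6,8,10,11,12,13}  ✓accept
'c' @ 3: {1,2,3,4,6,8,10,11,12,13}  ✓accept
'e' @ 4: {1,2,3,4,5,6,8,9,10,11,12}  ✓accept
'b' @ 5: {1,2,3,4,5,6,7,8,10,11,12,13}  ✓accept
'a' @ 6: {1,2,3,4,5,6,8,9,10,11,12}  ✓accept
final: {1,2,3,4,5,6,8,9,10,11,12}; accept 1 in set

Answer: ACCEPT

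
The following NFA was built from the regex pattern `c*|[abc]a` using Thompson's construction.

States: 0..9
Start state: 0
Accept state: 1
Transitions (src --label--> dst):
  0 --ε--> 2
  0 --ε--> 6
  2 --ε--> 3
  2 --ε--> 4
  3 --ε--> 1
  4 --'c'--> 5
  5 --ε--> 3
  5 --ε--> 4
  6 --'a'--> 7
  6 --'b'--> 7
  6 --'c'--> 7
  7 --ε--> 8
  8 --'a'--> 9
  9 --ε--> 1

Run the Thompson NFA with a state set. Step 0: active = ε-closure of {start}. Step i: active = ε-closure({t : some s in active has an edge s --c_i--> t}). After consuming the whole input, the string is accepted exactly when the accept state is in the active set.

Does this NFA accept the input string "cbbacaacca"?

initial (ε-close {0}): {0,1,2,3,4,6}
'c' @ 1: {1,3,4,5,7,8}  (accept∈set)
'b' @ 2: {}  — no active states
rest 'bacaacca' ignored (set empty)
after full input: {}  (accept=1 not in)

Answer: REJECT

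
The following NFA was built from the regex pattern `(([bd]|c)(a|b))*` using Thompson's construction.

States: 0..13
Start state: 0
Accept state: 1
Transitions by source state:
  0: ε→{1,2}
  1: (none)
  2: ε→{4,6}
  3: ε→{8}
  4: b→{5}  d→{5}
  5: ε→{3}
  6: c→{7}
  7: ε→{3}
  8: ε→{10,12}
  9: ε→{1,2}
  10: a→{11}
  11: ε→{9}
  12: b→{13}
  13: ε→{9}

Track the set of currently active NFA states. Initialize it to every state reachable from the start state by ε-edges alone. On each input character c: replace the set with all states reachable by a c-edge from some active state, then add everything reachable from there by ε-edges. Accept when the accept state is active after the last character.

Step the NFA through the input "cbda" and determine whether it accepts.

S₀ = ε-closure({0}) = {0,1,2,4,6}
'c' @ 1: {3,7,8,10,12}
'b' @ 2: {1,2,4,6,9,13}  (accept∈set)
'd' @ 3: {3,5,8,10,12}
'a' @ 4: {1,2,4,6,9,11}  (accept∈set)
final: {1,2,4,6,9,11}; accept 1 in set

Answer: ACCEPT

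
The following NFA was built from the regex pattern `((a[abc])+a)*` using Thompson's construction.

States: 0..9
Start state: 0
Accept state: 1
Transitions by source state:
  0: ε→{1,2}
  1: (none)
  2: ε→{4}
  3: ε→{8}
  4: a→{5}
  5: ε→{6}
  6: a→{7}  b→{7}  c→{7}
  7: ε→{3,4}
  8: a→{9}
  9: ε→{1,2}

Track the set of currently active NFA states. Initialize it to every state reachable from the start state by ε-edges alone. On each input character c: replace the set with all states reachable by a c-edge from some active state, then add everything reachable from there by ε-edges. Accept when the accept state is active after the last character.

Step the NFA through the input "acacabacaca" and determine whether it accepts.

Answer: ACCEPT

Derivation:
S₀ = ε-closure({0}) = {0,1,2,4}
'a' @ 1: {5,6}
'c' @ 2: {3,4,7,8}
'a' @ 3: {1,2,4,5,6,9}  (accept∈set)
'c' @ 4: {3,4,7,8}
'a' @ 5: {1,2,4,5,6,9}  (accept∈set)
'b' @ 6: {3,4,7,8}
'a' @ 7: {1,2,4,5,6,9}  (accept∈set)
'c' @ 8: {3,4,7,8}
'a' @ 9: {1,2,4,5,6,9}  (accept∈set)
'c' @ 10: {3,4,7,8}
'a' @ 11: {1,2,4,5,6,9}  (accept∈set)
after full input: {1,2,4,5,6,9}  (accept=1 in)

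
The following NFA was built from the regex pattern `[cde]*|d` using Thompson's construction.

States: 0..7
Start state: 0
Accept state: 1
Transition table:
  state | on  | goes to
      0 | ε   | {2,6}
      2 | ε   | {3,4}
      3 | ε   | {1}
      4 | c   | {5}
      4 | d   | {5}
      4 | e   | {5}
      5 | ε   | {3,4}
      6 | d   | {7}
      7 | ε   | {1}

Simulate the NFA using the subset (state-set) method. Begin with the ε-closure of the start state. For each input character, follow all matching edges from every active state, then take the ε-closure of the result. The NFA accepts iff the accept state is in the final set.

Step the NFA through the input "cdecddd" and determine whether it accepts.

Answer: ACCEPT

Steps:
initial (ε-close {0}): {0,1,2,3,4,6}
'c' @ 1: {1,3,4,5}  ✓accept
'd' @ 2: {1,3,4,5}  ✓accept
'e' @ 3: {1,3,4,5}  ✓accept
'c' @ 4: {1,3,4,5}  ✓accept
'd' @ 5: {1,3,4,5}  ✓accept
'd' @ 6: {1,3,4,5}  ✓accept
'd' @ 7: {1,3,4,5}  ✓accept
after full input: {1,3,4,5}  (accept=1 in)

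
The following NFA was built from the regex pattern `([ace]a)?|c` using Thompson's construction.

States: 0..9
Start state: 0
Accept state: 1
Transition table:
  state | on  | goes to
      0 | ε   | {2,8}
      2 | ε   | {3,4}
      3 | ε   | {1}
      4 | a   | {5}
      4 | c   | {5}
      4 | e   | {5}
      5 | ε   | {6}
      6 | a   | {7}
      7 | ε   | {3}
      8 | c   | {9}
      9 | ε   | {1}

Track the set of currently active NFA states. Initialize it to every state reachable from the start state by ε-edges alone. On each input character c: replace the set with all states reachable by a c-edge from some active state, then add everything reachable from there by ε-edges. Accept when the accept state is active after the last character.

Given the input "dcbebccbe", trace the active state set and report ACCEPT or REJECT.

start: ε-closure({0}) = {0,1,2,3,4,8}
'd' @ 1: {}  — state set empty
rest 'cbebccbe' ignored (set empty)
final: {}; accept 1 not in set

Answer: REJECT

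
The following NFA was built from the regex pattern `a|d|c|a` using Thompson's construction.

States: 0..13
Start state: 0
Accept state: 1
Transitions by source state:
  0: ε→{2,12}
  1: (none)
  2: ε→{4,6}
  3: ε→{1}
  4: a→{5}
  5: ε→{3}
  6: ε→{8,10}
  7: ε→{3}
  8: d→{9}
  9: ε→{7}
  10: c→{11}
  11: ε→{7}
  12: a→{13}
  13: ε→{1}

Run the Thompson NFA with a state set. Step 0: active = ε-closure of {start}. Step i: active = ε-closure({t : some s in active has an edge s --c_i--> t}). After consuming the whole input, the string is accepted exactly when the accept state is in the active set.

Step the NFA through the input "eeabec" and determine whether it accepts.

S₀ = ε-closure({0}) = {0,2,4,6,8,10,12}
'e' @ 1: {}  — state set empty
rest 'eabec' ignored (set empty)
end set {} — state 1 not in

Answer: REJECT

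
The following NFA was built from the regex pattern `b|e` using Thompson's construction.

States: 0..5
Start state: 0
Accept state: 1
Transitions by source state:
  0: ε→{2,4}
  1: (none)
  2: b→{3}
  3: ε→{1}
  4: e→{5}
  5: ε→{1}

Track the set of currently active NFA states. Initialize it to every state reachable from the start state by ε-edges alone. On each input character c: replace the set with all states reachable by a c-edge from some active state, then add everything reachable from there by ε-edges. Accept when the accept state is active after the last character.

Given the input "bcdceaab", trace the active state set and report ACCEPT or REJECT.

initial (ε-close {0}): {0,2,4}
'b' @ 1: {1,3}  ✓accept
'c' @ 2: {}  — no active states
rest 'dceaab' ignored (set empty)
final: {}; accept 1 not in set

Answer: REJECT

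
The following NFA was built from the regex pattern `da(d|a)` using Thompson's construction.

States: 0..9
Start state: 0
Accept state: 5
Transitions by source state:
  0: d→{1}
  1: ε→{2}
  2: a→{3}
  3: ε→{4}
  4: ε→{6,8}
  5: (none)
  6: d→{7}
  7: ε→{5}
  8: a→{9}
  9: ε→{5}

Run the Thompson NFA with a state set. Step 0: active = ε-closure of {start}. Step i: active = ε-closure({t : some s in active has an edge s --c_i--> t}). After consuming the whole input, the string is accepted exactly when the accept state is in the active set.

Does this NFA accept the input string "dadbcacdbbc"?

start: ε-closure({0}) = {0}
'd' @ 1: {1,2}
'a' @ 2: {3,4,6,8}
'd' @ 3: {5,7}  ✓accept
'b' @ 4: {}  — no active states
rest 'cacdbbc' ignored (set empty)
final: {}; accept 5 not in set

Answer: REJECT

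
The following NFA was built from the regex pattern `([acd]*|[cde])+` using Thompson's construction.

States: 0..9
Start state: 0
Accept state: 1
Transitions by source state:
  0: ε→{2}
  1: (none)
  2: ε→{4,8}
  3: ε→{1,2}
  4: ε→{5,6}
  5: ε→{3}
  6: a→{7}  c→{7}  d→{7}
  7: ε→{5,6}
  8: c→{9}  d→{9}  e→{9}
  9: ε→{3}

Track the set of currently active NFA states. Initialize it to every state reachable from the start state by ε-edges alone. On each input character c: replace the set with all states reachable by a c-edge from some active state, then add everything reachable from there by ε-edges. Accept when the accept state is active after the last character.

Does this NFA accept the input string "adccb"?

Answer: REJECT

Steps:
initial (ε-close {0}): {0,1,2,3,4,5,6,8}
'a' @ 1: {1,2,3,4,5,6,7,8}  (accept∈set)
'd' @ 2: {1,2,3,4,5,6,7,8,9}  (accept∈set)
'c' @ 3: {1,2,3,4,5,6,7,8,9}  (accept∈set)
'c' @ 4: {1,2,3,4,5,6,7,8,9}  (accept∈set)
'b' @ 5: {}  — dead — no transitions
after full input: {}  (accept=1 not in)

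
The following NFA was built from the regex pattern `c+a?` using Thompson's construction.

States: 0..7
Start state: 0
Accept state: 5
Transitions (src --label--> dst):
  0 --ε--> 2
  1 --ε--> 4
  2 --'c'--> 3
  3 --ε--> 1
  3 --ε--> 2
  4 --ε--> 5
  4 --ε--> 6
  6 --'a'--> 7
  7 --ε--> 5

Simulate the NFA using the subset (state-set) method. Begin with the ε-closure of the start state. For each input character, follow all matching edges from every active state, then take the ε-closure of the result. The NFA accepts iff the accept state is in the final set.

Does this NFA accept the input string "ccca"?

Answer: ACCEPT

Trace:
S₀ = ε-closure({0}) = {0,2}
'c' @ 1: {1,2,3,4,5,6}  (accept∈set)
'c' @ 2: {1,2,3,4,5,6}  (accept∈set)
'c' @ 3: {1,2,3,4,5,6}  (accept∈set)
'a' @ 4: {5,7}  (accept∈set)
final: {5,7}; accept 5 in set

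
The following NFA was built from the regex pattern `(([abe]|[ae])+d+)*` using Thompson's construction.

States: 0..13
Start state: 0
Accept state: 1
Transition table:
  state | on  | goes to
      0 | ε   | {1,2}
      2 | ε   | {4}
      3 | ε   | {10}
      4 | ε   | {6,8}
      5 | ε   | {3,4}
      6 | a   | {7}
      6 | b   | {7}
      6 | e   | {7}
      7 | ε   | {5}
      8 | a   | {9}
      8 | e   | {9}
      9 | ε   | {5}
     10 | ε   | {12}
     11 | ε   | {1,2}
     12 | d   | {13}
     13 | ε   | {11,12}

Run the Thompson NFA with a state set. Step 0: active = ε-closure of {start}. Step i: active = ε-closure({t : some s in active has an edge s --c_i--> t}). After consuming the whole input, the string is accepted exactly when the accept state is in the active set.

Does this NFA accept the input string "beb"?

S₀ = ε-closure({0}) = {0,1,2,4,6,8}
'b' @ 1: {3,4,5,6,7,8,10,12}
'e' @ 2: {3,4,5,6,7,8,9,10,12}
'b' @ 3: {3,4,5,6,7,8,10,12}
end set {3,4,5,6,7,8,10,12} — state 1 not in

Answer: REJECT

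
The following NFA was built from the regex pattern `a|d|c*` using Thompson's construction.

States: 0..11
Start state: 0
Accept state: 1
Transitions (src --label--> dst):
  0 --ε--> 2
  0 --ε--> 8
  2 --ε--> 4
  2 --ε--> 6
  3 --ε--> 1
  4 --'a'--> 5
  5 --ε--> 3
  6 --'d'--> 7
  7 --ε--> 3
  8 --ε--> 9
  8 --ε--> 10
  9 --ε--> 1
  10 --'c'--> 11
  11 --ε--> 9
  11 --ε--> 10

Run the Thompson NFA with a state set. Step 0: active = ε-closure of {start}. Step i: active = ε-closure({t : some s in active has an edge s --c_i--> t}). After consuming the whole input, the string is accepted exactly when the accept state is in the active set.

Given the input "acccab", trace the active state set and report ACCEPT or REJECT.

Answer: REJECT

Trace:
initial (ε-close {0}): {0,1,2,4,6,8,9,10}
'a' @ 1: {1,3,5}  [accepting]
'c' @ 2: {}  — state set empty
rest 'ccab' ignored (set empty)
end set {} — state 1 not in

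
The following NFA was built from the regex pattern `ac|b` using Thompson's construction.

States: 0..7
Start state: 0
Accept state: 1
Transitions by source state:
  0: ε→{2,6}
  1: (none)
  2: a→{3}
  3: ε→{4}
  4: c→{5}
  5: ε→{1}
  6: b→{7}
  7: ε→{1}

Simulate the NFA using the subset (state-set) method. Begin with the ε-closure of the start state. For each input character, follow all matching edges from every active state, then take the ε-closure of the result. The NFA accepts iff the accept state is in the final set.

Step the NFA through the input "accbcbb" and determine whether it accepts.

S₀ = ε-closure({0}) = {0,2,6}
'a' @ 1: {3,4}
'c' @ 2: {1,5}  [accepting]
'c' @ 3: {}  — dead — no transitions
rest 'bcbb' ignored (set empty)
after full input: {}  (accept=1 not in)

Answer: REJECT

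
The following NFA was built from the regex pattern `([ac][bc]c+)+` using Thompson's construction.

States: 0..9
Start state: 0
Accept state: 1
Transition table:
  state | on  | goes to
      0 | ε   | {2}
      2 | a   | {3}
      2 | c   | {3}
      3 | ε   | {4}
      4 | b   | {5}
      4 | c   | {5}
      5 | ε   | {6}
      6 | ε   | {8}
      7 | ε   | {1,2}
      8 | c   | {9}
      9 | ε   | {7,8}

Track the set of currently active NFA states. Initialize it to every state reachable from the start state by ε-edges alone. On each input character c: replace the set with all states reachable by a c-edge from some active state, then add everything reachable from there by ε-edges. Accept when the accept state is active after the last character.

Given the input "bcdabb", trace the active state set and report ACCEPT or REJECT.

S₀ = ε-closure({0}) = {0,2}
'b' @ 1: {}  — no active states
rest 'cdabb' ignored (set empty)
after full input: {}  (accept=1 not in)

Answer: REJECT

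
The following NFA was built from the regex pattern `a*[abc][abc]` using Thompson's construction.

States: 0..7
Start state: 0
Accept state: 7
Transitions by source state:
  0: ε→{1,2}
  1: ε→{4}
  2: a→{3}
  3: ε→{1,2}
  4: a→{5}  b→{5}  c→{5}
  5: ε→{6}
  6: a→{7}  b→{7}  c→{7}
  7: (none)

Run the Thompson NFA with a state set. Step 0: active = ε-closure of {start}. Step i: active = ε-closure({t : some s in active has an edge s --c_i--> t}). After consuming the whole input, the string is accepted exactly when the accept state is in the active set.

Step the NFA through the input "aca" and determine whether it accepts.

Answer: ACCEPT

Steps:
S₀ = ε-closure({0}) = {0,1,2,4}
'a' @ 1: {1,2,3,4,5,6}
'c' @ 2: {5,6,7}  [accepting]
'a' @ 3: {7}  [accepting]
after full input: {7}  (accept=7 in)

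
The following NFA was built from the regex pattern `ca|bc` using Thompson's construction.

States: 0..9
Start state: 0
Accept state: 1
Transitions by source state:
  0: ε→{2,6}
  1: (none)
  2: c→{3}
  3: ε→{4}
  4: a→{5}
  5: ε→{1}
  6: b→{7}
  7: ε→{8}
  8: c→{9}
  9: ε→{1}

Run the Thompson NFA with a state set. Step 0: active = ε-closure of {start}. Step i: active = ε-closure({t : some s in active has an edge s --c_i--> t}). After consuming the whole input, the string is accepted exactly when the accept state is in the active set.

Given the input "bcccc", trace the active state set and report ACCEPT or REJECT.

Answer: REJECT

Derivation:
initial (ε-close {0}): {0,2,6}
'b' @ 1: {7,8}
'c' @ 2: {1,9}  ✓accept
'c' @ 3: {}  — state set empty
rest 'cc' ignored (set empty)
final: {}; accept 1 not in set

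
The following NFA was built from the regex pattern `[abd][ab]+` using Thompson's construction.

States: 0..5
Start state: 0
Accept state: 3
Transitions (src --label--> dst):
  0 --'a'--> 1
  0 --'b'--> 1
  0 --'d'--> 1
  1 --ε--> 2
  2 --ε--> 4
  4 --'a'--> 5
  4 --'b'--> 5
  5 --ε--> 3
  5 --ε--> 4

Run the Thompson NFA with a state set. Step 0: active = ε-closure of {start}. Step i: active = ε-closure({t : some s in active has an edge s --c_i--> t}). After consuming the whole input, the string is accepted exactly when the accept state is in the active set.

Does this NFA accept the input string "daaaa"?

Answer: ACCEPT

Trace:
S₀ = ε-closure({0}) = {0}
'd' @ 1: {1,2,4}
'a' @ 2: {3,4,5}  (accept∈set)
'a' @ 3: {3,4,5}  (accept∈set)
'a' @ 4: {3,4,5}  (accept∈set)
'a' @ 5: {3,4,5}  (accept∈set)
after full input: {3,4,5}  (accept=3 in)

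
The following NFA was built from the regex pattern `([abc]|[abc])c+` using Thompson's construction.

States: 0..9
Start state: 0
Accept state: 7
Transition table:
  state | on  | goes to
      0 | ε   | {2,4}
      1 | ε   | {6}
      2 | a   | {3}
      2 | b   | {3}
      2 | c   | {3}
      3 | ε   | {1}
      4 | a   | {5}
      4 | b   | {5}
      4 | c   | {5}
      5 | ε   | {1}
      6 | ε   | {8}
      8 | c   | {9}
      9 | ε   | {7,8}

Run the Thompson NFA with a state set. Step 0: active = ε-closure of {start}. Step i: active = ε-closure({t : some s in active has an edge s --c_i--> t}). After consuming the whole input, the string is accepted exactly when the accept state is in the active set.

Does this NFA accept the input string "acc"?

Answer: ACCEPT

Derivation:
initial (ε-close {0}): {0,2,4}
'a' @ 1: {1,3,5,6,8}
'c' @ 2: {7,8,9}  (accept∈set)
'c' @ 3: {7,8,9}  (accept∈set)
after full input: {7,8,9}  (accept=7 in)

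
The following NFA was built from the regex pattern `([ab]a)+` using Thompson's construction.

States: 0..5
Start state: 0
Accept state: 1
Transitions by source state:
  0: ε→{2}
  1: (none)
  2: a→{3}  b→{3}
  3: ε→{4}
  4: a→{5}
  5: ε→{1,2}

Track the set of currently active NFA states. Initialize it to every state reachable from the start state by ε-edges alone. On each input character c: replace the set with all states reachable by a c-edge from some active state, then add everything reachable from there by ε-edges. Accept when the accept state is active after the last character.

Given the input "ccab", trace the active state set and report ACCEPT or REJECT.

initial (ε-close {0}): {0,2}
'c' @ 1: {}  — dead — no transitions
rest 'cab' ignored (set empty)
final: {}; accept 1 not in set

Answer: REJECT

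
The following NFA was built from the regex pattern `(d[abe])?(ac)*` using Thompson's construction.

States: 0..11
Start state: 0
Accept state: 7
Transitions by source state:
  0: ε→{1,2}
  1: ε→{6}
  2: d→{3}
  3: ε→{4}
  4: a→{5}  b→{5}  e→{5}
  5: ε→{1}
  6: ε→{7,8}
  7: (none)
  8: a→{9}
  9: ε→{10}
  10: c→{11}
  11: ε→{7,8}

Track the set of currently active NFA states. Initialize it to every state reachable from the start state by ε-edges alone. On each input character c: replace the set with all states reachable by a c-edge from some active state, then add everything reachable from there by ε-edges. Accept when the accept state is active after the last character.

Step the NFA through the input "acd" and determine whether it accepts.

Answer: REJECT

Derivation:
start: ε-closure({0}) = {0,1,2,6,7,8}
'a' @ 1: {9,10}
'c' @ 2: {7,8,11}  [accepting]
'd' @ 3: {}  — no active states
after full input: {}  (accept=7 not in)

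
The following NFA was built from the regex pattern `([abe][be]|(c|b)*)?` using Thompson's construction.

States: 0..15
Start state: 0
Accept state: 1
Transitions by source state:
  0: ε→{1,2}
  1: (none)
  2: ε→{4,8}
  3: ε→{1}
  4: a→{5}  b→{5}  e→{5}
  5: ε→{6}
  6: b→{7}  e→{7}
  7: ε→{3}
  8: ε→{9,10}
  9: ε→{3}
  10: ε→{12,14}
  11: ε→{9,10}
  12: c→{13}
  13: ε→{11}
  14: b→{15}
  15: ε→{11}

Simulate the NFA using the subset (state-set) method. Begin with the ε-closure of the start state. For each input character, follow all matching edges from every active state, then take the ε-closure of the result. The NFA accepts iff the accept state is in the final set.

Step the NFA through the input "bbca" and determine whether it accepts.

S₀ = ε-closure({0}) = {0,1,2,3,4,8,9,10,12,14}
'b' @ 1: {1,3,5,6,9,10,11,12,14,15}  ✓accept
'b' @ 2: {1,3,7,9,10,11,12,14,15}  ✓accept
'c' @ 3: {1,3,9,10,11,12,13,14}  ✓accept
'a' @ 4: {}  — state set empty
end set {} — state 1 not in

Answer: REJECT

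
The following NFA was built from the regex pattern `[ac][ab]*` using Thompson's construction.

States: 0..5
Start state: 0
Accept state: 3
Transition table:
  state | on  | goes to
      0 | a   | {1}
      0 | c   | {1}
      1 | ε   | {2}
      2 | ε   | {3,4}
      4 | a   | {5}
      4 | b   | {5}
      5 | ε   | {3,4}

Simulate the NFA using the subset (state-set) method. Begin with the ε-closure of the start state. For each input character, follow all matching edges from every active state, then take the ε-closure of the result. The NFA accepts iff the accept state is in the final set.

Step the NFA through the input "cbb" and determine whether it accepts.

start: ε-closure({0}) = {0}
'c' @ 1: {1,2,3,4}  ✓accept
'b' @ 2: {3,4,5}  ✓accept
'b' @ 3: {3,4,5}  ✓accept
after full input: {3,4,5}  (accept=3 in)

Answer: ACCEPT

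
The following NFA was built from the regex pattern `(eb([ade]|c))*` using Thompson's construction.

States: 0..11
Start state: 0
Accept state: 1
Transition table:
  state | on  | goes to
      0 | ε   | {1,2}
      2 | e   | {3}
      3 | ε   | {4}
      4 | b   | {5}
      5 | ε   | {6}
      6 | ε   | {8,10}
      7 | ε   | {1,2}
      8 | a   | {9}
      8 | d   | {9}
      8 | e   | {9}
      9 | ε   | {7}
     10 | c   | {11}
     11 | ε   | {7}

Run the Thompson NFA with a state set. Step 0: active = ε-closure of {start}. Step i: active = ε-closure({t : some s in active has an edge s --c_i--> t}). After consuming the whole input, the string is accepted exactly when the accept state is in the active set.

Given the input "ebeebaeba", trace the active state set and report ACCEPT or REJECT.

Answer: ACCEPT

Steps:
S₀ = ε-closure({0}) = {0,1,2}
'e' @ 1: {3,4}
'b' @ 2: {5,6,8,10}
'e' @ 3: {1,2,7,9}  ✓accept
'e' @ 4: {3,4}
'b' @ 5: {5,6,8,10}
'a' @ 6: {1,2,7,9}  ✓accept
'e' @ 7: {3,4}
'b' @ 8: {5,6,8,10}
'a' @ 9: {1,2,7,9}  ✓accept
end set {1,2,7,9} — state 1 in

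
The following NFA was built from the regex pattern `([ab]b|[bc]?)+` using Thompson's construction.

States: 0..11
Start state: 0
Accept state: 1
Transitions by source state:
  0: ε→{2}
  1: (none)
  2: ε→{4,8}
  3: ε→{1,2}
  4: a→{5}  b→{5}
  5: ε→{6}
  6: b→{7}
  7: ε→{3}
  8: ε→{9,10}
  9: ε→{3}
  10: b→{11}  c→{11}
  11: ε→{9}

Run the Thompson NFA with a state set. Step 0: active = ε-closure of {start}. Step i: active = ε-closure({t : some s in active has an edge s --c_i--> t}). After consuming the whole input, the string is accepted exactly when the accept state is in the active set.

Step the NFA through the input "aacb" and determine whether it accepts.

S₀ = ε-closure({0}) = {0,1,2,3,4,8,9,10}
'a' @ 1: {5,6}
'a' @ 2: {}  — no active states
rest 'cb' ignored (set empty)
end set {} — state 1 not in

Answer: REJECT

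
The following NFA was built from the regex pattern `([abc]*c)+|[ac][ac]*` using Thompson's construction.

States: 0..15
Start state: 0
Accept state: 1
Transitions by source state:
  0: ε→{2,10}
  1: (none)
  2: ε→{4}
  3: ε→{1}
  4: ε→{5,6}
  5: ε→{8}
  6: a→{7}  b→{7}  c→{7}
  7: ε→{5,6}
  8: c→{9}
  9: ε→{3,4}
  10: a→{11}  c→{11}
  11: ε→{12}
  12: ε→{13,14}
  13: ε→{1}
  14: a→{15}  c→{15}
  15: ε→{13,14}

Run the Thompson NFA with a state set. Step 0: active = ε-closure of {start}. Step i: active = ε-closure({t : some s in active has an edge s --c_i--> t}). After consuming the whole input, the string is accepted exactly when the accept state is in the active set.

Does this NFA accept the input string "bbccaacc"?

Answer: ACCEPT

Steps:
initial (ε-close {0}): {0,2,4,5,6,8,10}
'b' @ 1: {5,6,7,8}
'b' @ 2: {5,6,7,8}
'c' @ 3: {1,3,4,5,6,7,8,9}  [accepting]
'c' @ 4: {1,3,4,5,6,7,8,9}  [accepting]
'a' @ 5: {5,6,7,8}
'a' @ 6: {5,6,7,8}
'c' @ 7: {1,3,4,5,6,7,8,9}  [accepting]
'c' @ 8: {1,3,4,5,6,7,8,9}  [accepting]
after full input: {1,3,4,5,6,7,8,9}  (accept=1 in)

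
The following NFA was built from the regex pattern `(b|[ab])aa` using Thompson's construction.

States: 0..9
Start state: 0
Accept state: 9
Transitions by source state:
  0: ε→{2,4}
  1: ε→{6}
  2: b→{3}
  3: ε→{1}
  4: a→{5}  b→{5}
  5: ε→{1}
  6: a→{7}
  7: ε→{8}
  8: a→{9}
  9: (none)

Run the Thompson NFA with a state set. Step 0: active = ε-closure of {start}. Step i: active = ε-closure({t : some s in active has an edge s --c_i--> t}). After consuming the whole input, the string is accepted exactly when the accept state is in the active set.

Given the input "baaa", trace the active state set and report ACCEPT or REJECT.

S₀ = ε-closure({0}) = {0,2,4}
'b' @ 1: {1,3,5,6}
'a' @ 2: {7,8}
'a' @ 3: {9}  (accept∈set)
'a' @ 4: {}  — state set empty
after full input: {}  (accept=9 not in)

Answer: REJECT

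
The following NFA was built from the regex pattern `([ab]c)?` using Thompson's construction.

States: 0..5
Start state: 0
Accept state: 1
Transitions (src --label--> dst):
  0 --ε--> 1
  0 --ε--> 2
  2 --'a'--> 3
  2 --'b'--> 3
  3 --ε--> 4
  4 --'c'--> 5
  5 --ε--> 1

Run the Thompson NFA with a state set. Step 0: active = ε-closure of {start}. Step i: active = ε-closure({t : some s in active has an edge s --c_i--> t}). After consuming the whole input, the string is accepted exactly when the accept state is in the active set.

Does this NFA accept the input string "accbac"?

Answer: REJECT

Derivation:
initial (ε-close {0}): {0,1,2}
'a' @ 1: {3,4}
'c' @ 2: {1,5}  ✓accept
'c' @ 3: {}  — no active states
rest 'bac' ignored (set empty)
final: {}; accept 1 not in set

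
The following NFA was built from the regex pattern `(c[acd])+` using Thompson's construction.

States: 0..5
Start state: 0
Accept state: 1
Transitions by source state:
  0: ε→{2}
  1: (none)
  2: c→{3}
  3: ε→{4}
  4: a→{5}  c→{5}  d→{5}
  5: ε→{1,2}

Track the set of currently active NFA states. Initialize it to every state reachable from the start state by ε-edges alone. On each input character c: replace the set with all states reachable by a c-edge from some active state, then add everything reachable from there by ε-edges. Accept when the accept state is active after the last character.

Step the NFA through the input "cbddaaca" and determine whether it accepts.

Answer: REJECT

Derivation:
initial (ε-close {0}): {0,2}
'c' @ 1: {3,4}
'b' @ 2: {}  — dead — no transitions
rest 'ddaaca' ignored (set empty)
end set {} — state 1 not in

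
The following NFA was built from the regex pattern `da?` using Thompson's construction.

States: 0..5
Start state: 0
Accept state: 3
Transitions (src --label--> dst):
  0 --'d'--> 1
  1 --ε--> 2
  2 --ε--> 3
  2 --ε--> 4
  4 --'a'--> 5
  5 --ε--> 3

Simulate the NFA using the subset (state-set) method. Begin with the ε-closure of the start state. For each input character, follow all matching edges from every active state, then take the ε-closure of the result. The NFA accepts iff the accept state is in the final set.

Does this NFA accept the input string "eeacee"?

start: ε-closure({0}) = {0}
'e' @ 1: {}  — state set empty
rest 'eacee' ignored (set empty)
end set {} — state 3 not in

Answer: REJECT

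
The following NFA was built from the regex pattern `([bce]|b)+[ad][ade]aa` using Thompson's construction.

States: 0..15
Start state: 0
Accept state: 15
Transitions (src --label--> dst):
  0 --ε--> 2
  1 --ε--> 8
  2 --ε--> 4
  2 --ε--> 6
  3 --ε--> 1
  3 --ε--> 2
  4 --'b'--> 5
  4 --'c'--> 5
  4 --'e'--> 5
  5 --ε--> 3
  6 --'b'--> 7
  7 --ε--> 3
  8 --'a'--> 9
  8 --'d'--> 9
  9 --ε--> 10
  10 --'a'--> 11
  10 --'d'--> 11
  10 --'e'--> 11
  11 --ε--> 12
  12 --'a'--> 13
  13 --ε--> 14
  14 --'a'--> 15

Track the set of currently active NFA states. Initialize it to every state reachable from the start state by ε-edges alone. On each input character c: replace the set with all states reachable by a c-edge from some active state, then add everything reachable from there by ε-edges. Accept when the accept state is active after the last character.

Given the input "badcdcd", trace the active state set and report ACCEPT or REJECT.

start: ε-closure({0}) = {0,2,4,6}
'b' @ 1: {1,2,3,4,5,6,7,8}
'a' @ 2: {9,10}
'd' @ 3: {11,12}
'c' @ 4: {}  — no active states
rest 'dcd' ignored (set empty)
final: {}; accept 15 not in set

Answer: REJECT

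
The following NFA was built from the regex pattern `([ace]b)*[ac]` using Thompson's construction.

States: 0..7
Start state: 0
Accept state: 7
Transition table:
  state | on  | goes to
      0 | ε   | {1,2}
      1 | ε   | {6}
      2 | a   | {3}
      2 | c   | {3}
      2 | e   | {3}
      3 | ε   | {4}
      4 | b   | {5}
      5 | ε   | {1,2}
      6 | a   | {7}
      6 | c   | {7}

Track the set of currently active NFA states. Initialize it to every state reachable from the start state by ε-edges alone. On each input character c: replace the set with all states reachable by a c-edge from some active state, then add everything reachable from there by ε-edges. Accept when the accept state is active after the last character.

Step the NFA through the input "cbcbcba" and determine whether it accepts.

Answer: ACCEPT

Trace:
start: ε-closure({0}) = {0,1,2,6}
'c' @ 1: {3,4,7}  [accepting]
'b' @ 2: {1,2,5,6}
'c' @ 3: {3,4,7}  [accepting]
'b' @ 4: {1,2,5,6}
'c' @ 5: {3,4,7}  [accepting]
'b' @ 6: {1,2,5,6}
'a' @ 7: {3,4,7}  [accepting]
final: {3,4,7}; accept 7 in set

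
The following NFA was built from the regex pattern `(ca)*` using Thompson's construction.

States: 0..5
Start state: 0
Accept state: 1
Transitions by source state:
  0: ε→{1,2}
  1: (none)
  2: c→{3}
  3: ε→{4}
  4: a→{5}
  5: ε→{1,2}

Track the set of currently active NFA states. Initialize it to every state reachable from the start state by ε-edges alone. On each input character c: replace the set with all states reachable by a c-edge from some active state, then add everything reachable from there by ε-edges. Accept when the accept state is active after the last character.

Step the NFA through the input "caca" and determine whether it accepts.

Answer: ACCEPT

Trace:
initial (ε-close {0}): {0,1,2}
'c' @ 1: {3,4}
'a' @ 2: {1,2,5}  [accepting]
'c' @ 3: {3,4}
'a' @ 4: {1,2,5}  [accepting]
final: {1,2,5}; accept 1 in set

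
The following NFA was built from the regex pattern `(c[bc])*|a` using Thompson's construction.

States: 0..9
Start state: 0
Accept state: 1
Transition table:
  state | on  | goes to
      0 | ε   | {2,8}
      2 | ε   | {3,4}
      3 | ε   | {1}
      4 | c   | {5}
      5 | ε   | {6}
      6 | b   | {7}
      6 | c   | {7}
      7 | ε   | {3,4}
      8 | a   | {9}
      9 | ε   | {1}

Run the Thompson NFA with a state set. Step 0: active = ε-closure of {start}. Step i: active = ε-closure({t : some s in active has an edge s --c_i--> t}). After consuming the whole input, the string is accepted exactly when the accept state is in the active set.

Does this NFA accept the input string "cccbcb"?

Answer: ACCEPT

Steps:
initial (ε-close {0}): {0,1,2,3,4,8}
'c' @ 1: {5,6}
'c' @ 2: {1,3,4,7}  ✓accept
'c' @ 3: {5,6}
'b' @ 4: {1,3,4,7}  ✓accept
'c' @ 5: {5,6}
'b' @ 6: {1,3,4,7}  ✓accept
end set {1,3,4,7} — state 1 in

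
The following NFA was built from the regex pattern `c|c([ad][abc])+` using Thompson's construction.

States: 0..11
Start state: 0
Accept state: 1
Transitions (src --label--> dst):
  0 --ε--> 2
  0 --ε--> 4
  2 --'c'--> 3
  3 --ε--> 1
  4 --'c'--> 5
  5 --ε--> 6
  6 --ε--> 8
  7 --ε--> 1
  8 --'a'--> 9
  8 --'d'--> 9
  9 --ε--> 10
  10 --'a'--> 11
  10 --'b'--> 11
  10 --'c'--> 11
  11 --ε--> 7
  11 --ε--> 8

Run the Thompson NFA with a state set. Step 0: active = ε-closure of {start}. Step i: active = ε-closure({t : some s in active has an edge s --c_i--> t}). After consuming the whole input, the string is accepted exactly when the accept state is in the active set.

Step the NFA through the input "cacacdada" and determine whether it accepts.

start: ε-closure({0}) = {0,2,4}
'c' @ 1: {1,3,5,6,8}  [accepting]
'a' @ 2: {9,10}
'c' @ 3: {1,7,8,11}  [accepting]
'a' @ 4: {9,10}
'c' @ 5: {1,7,8,11}  [accepting]
'd' @ 6: {9,10}
'a' @ 7: {1,7,8,11}  [accepting]
'd' @ 8: {9,10}
'a' @ 9: {1,7,8,11}  [accepting]
end set {1,7,8,11} — state 1 in

Answer: ACCEPT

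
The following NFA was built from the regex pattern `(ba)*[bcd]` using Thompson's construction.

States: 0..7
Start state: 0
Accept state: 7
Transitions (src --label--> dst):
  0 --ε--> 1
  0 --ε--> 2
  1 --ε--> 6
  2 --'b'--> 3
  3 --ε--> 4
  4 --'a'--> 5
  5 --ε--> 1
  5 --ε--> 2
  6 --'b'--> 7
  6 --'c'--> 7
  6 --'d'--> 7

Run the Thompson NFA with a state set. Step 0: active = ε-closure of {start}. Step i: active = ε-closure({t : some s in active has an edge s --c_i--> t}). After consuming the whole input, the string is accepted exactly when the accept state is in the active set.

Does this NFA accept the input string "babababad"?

initial (ε-close {0}): {0,1,2,6}
'b' @ 1: {3,4,7}  [accepting]
'a' @ 2: {1,2,5,6}
'b' @ 3: {3,4,7}  [accepting]
'a' @ 4: {1,2,5,6}
'b' @ 5: {3,4,7}  [accepting]
'a' @ 6: {1,2,5,6}
'b' @ 7: {3,4,7}  [accepting]
'a' @ 8: {1,2,5,6}
'd' @ 9: {7}  [accepting]
final: {7}; accept 7 in set

Answer: ACCEPT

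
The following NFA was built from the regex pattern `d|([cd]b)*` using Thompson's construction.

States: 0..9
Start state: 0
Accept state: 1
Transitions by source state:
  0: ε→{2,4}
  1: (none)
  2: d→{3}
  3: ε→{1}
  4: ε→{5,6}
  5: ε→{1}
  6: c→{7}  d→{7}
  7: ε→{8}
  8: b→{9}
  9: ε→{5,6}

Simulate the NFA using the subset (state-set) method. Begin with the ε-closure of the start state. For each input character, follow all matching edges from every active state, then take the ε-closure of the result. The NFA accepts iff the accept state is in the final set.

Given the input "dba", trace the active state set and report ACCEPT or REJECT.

Answer: REJECT

Derivation:
start: ε-closure({0}) = {0,1,2,4,5,6}
'd' @ 1: {1,3,7,8}  ✓accept
'b' @ 2: {1,5,6,9}  ✓accept
'a' @ 3: {}  — dead — no transitions
after full input: {}  (accept=1 not in)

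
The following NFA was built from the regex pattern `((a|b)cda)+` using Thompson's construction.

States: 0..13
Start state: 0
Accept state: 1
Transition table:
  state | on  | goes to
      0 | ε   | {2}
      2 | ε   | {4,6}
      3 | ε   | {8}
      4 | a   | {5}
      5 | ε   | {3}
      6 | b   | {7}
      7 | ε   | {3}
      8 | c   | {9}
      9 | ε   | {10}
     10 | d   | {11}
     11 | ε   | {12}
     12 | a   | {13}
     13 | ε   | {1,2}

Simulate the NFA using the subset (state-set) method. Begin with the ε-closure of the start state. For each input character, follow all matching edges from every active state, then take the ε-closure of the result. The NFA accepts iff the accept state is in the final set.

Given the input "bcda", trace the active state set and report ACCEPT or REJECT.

S₀ = ε-closure({0}) = {0,2,4,6}
'b' @ 1: {3,7,8}
'c' @ 2: {9,10}
'd' @ 3: {11,12}
'a' @ 4: {1,2,4,6,13}  ✓accept
after full input: {1,2,4,6,13}  (accept=1 in)

Answer: ACCEPT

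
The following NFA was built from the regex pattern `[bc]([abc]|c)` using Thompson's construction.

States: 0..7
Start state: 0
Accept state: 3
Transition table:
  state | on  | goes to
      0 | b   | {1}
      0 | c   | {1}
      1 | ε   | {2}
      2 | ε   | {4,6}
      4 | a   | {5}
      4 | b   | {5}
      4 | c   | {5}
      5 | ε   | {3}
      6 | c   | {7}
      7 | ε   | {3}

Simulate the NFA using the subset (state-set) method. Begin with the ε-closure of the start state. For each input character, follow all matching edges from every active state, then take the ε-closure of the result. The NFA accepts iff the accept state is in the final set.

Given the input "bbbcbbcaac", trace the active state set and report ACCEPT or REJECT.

initial (ε-close {0}): {0}
'b' @ 1: {1,2,4,6}
'b' @ 2: {3,5}  [accepting]
'b' @ 3: {}  — no active states
rest 'cbbcaac' ignored (set empty)
after full input: {}  (accept=3 not in)

Answer: REJECT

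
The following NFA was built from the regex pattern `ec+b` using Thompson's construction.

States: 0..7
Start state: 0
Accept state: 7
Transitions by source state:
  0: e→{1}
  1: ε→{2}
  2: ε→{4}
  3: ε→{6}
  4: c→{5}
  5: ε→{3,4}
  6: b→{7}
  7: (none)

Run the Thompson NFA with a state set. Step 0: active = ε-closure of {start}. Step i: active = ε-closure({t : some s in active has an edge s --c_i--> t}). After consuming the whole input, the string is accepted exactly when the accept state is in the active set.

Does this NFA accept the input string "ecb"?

Answer: ACCEPT

Trace:
initial (ε-close {0}): {0}
'e' @ 1: {1,2,4}
'c' @ 2: {3,4,5,6}
'b' @ 3: {7}  ✓accept
end set {7} — state 7 in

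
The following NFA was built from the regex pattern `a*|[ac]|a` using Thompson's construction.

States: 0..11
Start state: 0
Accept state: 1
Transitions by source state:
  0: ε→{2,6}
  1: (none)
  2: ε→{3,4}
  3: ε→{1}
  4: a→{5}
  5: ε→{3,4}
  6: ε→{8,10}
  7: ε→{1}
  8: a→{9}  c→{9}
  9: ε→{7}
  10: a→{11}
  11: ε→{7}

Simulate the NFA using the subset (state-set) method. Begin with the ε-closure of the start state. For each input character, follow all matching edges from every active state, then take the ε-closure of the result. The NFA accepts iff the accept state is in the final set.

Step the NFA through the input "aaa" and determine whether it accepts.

start: ε-closure({0}) = {0,1,2,3,4,6,8,10}
'a' @ 1: {1,3,4,5,7,9,11}  [accepting]
'a' @ 2: {1,3,4,5}  [accepting]
'a' @ 3: {1,3,4,5}  [accepting]
end set {1,3,4,5} — state 1 in

Answer: ACCEPT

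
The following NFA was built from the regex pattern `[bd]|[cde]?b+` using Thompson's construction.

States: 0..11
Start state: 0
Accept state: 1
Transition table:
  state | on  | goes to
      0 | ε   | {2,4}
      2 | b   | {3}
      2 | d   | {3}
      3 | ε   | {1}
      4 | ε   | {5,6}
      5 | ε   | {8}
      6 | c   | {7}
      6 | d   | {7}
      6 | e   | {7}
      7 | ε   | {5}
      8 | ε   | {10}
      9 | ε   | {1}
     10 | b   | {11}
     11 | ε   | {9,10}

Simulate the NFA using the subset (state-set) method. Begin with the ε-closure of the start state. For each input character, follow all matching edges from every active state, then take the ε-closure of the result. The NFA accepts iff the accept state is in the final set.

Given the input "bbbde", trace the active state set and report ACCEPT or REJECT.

Answer: REJECT

Steps:
initial (ε-close {0}): {0,2,4,5,6,8,10}
'b' @ 1: {1,3,9,10,11}  [accepting]
'b' @ 2: {1,9,10,11}  [accepting]
'b' @ 3: {1,9,10,11}  [accepting]
'd' @ 4: {}  — state set empty
rest 'e' ignored (set empty)
end set {} — state 1 not in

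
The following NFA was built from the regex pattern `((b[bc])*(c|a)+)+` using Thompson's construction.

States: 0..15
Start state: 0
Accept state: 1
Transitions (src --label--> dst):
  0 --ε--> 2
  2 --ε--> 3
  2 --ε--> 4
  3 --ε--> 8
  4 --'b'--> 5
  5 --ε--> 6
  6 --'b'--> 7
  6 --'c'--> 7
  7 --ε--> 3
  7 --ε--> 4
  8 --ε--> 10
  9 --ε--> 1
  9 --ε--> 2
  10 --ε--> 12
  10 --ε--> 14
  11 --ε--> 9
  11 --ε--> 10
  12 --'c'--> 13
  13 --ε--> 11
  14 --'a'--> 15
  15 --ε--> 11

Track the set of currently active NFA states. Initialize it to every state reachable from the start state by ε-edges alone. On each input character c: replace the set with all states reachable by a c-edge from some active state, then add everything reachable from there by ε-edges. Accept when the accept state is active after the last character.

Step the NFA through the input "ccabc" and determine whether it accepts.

S₀ = ε-closure({0}) = {0,2,3,4,8,10,12,14}
'c' @ 1: {1,2,3,4,8,9,10,11,12,13,14}  (accept∈set)
'c' @ 2: {1,2,3,4,8,9,10,11,12,13,14}  (accept∈set)
'a' @ 3: {1,2,3,4,8,9,10,11,12,14,15}  (accept∈set)
'b' @ 4: {5,6}
'c' @ 5: {3,4,7,8,10,12,14}
end set {3,4,7,8,10,12,14} — state 1 not in

Answer: REJECT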